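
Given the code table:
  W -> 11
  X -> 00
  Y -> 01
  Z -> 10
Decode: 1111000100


Decoding:
11 -> W
11 -> W
00 -> X
01 -> Y
00 -> X


Result: WWXYX


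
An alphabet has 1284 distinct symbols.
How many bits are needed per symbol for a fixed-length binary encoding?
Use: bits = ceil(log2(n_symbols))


log2(1284) = 10.3264
Bracket: 2^10 = 1024 < 1284 <= 2^11 = 2048
So ceil(log2(1284)) = 11

bits = ceil(log2(1284)) = ceil(10.3264) = 11 bits


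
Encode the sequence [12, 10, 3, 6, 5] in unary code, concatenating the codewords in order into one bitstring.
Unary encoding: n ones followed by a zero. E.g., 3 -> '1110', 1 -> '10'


Encode each number as n ones followed by a terminating 0:
  12 -> 1111111111110 (13 bits)
  10 -> 11111111110 (11 bits)
  3 -> 1110 (4 bits)
  6 -> 1111110 (7 bits)
  5 -> 111110 (6 bits)
Total length = 13 + 11 + 4 + 7 + 6 = 41 bits.

Unary([12, 10, 3, 6, 5]) = 11111111111101111111111011101111110111110 (41 bits)


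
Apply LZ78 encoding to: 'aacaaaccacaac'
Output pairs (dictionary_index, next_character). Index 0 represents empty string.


LZ78 encoding steps:
Dictionary: {0: ''}
Step 1: w='' (idx 0), next='a' -> output (0, 'a'), add 'a' as idx 1
Step 2: w='a' (idx 1), next='c' -> output (1, 'c'), add 'ac' as idx 2
Step 3: w='a' (idx 1), next='a' -> output (1, 'a'), add 'aa' as idx 3
Step 4: w='ac' (idx 2), next='c' -> output (2, 'c'), add 'acc' as idx 4
Step 5: w='ac' (idx 2), next='a' -> output (2, 'a'), add 'aca' as idx 5
Step 6: w='ac' (idx 2), end of input -> output (2, '')


Encoded: [(0, 'a'), (1, 'c'), (1, 'a'), (2, 'c'), (2, 'a'), (2, '')]


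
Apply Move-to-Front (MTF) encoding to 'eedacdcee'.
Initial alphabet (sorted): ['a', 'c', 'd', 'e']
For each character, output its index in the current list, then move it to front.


MTF encoding:
'e': index 3 in ['a', 'c', 'd', 'e'] -> ['e', 'a', 'c', 'd']
'e': index 0 in ['e', 'a', 'c', 'd'] -> ['e', 'a', 'c', 'd']
'd': index 3 in ['e', 'a', 'c', 'd'] -> ['d', 'e', 'a', 'c']
'a': index 2 in ['d', 'e', 'a', 'c'] -> ['a', 'd', 'e', 'c']
'c': index 3 in ['a', 'd', 'e', 'c'] -> ['c', 'a', 'd', 'e']
'd': index 2 in ['c', 'a', 'd', 'e'] -> ['d', 'c', 'a', 'e']
'c': index 1 in ['d', 'c', 'a', 'e'] -> ['c', 'd', 'a', 'e']
'e': index 3 in ['c', 'd', 'a', 'e'] -> ['e', 'c', 'd', 'a']
'e': index 0 in ['e', 'c', 'd', 'a'] -> ['e', 'c', 'd', 'a']


Output: [3, 0, 3, 2, 3, 2, 1, 3, 0]


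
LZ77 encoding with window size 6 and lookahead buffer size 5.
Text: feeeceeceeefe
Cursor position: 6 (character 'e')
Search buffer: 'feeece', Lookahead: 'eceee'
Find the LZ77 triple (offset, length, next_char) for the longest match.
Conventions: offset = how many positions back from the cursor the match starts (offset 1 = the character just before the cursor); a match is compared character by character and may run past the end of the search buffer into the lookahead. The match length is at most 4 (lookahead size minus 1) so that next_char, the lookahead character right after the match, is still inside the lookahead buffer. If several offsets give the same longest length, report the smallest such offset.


Try each offset into the search buffer:
  offset=1 (pos 5, char 'e'): match length 1
  offset=2 (pos 4, char 'c'): match length 0
  offset=3 (pos 3, char 'e'): match length 4
  offset=4 (pos 2, char 'e'): match length 1
  offset=5 (pos 1, char 'e'): match length 1
  offset=6 (pos 0, char 'f'): match length 0
Longest match has length 4 at offset 3.
next_char = character at position 6 + 4 = 10 -> 'e'

Best match: offset=3, length=4 (matching 'ecee' starting at position 3)
LZ77 triple: (3, 4, 'e')


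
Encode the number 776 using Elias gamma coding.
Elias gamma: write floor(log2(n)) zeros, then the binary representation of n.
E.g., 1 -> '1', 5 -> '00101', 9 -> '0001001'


num_bits = floor(log2(776)) + 1 = 10
leading_zeros = num_bits - 1 = 9
binary(776) = 1100001000

Elias gamma(776) = '000000000' + '1100001000' = 0000000001100001000 (19 bits)


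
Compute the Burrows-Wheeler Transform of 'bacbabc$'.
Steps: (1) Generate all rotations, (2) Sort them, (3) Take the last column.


Rotations (sorted):
  0: $bacbabc -> last char: c
  1: abc$bacb -> last char: b
  2: acbabc$b -> last char: b
  3: babc$bac -> last char: c
  4: bacbabc$ -> last char: $
  5: bc$bacba -> last char: a
  6: c$bacbab -> last char: b
  7: cbabc$ba -> last char: a


BWT = cbbc$aba


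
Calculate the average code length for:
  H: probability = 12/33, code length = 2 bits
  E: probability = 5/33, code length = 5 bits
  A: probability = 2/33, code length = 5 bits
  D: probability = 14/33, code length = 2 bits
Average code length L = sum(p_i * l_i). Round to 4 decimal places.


Weighted contributions p_i * l_i:
  H: (12/33) * 2 = 24/33
  E: (5/33) * 5 = 25/33
  A: (2/33) * 5 = 10/33
  D: (14/33) * 2 = 28/33
Sum = (24 + 25 + 10 + 28)/33 = 87/33

L = 87/33 = 2.6364 bits/symbol


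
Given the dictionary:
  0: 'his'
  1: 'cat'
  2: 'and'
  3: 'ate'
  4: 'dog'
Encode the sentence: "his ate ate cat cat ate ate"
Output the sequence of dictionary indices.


Look up each word in the dictionary:
  'his' -> 0
  'ate' -> 3
  'ate' -> 3
  'cat' -> 1
  'cat' -> 1
  'ate' -> 3
  'ate' -> 3

Encoded: [0, 3, 3, 1, 1, 3, 3]


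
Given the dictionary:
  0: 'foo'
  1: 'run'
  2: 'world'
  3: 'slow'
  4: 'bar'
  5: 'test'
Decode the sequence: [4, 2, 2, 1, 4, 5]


Look up each index in the dictionary:
  4 -> 'bar'
  2 -> 'world'
  2 -> 'world'
  1 -> 'run'
  4 -> 'bar'
  5 -> 'test'

Decoded: "bar world world run bar test"


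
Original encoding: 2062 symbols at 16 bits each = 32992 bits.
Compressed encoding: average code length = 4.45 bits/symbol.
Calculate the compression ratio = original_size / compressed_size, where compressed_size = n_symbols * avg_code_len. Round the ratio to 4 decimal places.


original_size = n_symbols * orig_bits = 2062 * 16 = 32992 bits
compressed_size = n_symbols * avg_code_len = 2062 * 4.45 = 9175.9 bits
ratio = original_size / compressed_size = 32992 / 9175.9 = 3.5955

Compression ratio = 3.5955


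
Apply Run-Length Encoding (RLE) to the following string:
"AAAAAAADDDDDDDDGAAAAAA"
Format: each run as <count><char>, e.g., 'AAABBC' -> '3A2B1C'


Scanning runs left to right:
  i=0: run of 'A' x 7 -> '7A'
  i=7: run of 'D' x 8 -> '8D'
  i=15: run of 'G' x 1 -> '1G'
  i=16: run of 'A' x 6 -> '6A'

RLE = 7A8D1G6A


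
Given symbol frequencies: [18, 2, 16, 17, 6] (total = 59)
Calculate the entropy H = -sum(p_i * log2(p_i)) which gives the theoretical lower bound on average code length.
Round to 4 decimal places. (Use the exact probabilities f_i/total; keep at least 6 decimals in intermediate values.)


Per-symbol terms -p_i * log2(p_i) with p_i = f_i/59:
  p = 18/59 = 0.305085: log2(p) = -1.712718, -p*log2(p) = 0.522524
  p = 2/59 = 0.033898: log2(p) = -4.882643, -p*log2(p) = 0.165513
  p = 16/59 = 0.271186: log2(p) = -1.882643, -p*log2(p) = 0.510547
  p = 17/59 = 0.288136: log2(p) = -1.795180, -p*log2(p) = 0.517255
  p = 6/59 = 0.101695: log2(p) = -3.297681, -p*log2(p) = 0.335357
H = 0.522524 + 0.165513 + 0.510547 + 0.517255 + 0.335357 = 2.051196

H = 2.0512 bits/symbol


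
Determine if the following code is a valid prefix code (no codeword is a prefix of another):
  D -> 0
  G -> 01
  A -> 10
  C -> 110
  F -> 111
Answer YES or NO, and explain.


Checking each pair (does one codeword prefix another?):
  D='0' vs G='01': prefix -- VIOLATION

NO -- this is NOT a valid prefix code. D (0) is a prefix of G (01).


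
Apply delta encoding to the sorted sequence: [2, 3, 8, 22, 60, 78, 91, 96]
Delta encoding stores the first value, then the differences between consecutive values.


First value: 2
Deltas:
  3 - 2 = 1
  8 - 3 = 5
  22 - 8 = 14
  60 - 22 = 38
  78 - 60 = 18
  91 - 78 = 13
  96 - 91 = 5


Delta encoded: [2, 1, 5, 14, 38, 18, 13, 5]


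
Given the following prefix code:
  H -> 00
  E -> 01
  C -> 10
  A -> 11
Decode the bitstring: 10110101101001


Decoding step by step:
Bits 10 -> C
Bits 11 -> A
Bits 01 -> E
Bits 01 -> E
Bits 10 -> C
Bits 10 -> C
Bits 01 -> E


Decoded message: CAEECCE


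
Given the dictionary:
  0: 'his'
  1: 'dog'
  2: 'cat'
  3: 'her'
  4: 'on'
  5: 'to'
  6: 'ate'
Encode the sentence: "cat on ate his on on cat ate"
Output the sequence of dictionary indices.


Look up each word in the dictionary:
  'cat' -> 2
  'on' -> 4
  'ate' -> 6
  'his' -> 0
  'on' -> 4
  'on' -> 4
  'cat' -> 2
  'ate' -> 6

Encoded: [2, 4, 6, 0, 4, 4, 2, 6]


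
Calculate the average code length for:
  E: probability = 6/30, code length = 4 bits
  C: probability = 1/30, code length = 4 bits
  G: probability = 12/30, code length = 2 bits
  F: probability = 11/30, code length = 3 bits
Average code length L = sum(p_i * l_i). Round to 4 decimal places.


Weighted contributions p_i * l_i:
  E: (6/30) * 4 = 24/30
  C: (1/30) * 4 = 4/30
  G: (12/30) * 2 = 24/30
  F: (11/30) * 3 = 33/30
Sum = (24 + 4 + 24 + 33)/30 = 85/30

L = 85/30 = 2.8333 bits/symbol


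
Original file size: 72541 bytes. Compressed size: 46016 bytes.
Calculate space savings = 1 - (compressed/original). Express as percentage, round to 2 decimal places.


ratio = compressed/original = 46016/72541 = 0.634345
savings = 1 - ratio = 1 - 0.634345 = 0.365655
as a percentage: 0.365655 * 100 = 36.57%

Space savings = 1 - 46016/72541 = 36.57%


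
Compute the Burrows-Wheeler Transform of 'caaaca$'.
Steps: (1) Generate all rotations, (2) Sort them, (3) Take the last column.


Rotations (sorted):
  0: $caaaca -> last char: a
  1: a$caaac -> last char: c
  2: aaaca$c -> last char: c
  3: aaca$ca -> last char: a
  4: aca$caa -> last char: a
  5: ca$caaa -> last char: a
  6: caaaca$ -> last char: $


BWT = accaaa$


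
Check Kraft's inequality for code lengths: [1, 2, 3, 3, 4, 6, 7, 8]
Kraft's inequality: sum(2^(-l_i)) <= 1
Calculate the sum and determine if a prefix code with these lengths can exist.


Sum = 2^(-1) + 2^(-2) + 2^(-3) + 2^(-3) + 2^(-4) + 2^(-6) + 2^(-7) + 2^(-8)
    = 0.5 + 0.25 + 0.125 + 0.125 + 0.0625 + 0.015625 + 0.0078125 + 0.00390625
    = 279/256 = 1.08984375
Since 1.08984375 > 1, Kraft's inequality is NOT satisfied.
A prefix code with these lengths CANNOT exist.

Kraft sum = 1.08984375. Not satisfied.


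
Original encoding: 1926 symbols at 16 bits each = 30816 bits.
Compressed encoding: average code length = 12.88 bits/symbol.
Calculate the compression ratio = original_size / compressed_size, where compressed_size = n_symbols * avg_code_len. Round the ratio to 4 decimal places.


original_size = n_symbols * orig_bits = 1926 * 16 = 30816 bits
compressed_size = n_symbols * avg_code_len = 1926 * 12.88 = 24806.88 bits
ratio = original_size / compressed_size = 30816 / 24806.88 = 1.2422

Compression ratio = 1.2422


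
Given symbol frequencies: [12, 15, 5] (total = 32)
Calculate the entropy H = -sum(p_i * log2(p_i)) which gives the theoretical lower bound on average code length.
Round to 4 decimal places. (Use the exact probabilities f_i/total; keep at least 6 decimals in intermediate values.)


Per-symbol terms -p_i * log2(p_i) with p_i = f_i/32:
  p = 12/32 = 0.375000: log2(p) = -1.415037, -p*log2(p) = 0.530639
  p = 15/32 = 0.468750: log2(p) = -1.093109, -p*log2(p) = 0.512395
  p = 5/32 = 0.156250: log2(p) = -2.678072, -p*log2(p) = 0.418449
H = 0.530639 + 0.512395 + 0.418449 = 1.461483

H = 1.4615 bits/symbol


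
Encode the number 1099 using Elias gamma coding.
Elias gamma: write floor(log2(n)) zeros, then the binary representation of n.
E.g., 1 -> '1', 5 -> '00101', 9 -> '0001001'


num_bits = floor(log2(1099)) + 1 = 11
leading_zeros = num_bits - 1 = 10
binary(1099) = 10001001011

Elias gamma(1099) = '0000000000' + '10001001011' = 000000000010001001011 (21 bits)


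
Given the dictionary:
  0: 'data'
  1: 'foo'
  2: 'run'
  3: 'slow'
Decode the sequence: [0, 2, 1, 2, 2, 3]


Look up each index in the dictionary:
  0 -> 'data'
  2 -> 'run'
  1 -> 'foo'
  2 -> 'run'
  2 -> 'run'
  3 -> 'slow'

Decoded: "data run foo run run slow"


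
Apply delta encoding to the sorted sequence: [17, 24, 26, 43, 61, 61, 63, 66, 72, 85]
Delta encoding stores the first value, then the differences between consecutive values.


First value: 17
Deltas:
  24 - 17 = 7
  26 - 24 = 2
  43 - 26 = 17
  61 - 43 = 18
  61 - 61 = 0
  63 - 61 = 2
  66 - 63 = 3
  72 - 66 = 6
  85 - 72 = 13


Delta encoded: [17, 7, 2, 17, 18, 0, 2, 3, 6, 13]


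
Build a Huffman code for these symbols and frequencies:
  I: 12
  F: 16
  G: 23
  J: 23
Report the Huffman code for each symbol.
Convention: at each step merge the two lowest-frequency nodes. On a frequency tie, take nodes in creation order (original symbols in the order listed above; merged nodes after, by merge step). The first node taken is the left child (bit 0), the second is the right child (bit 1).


Huffman tree construction:
Step 1: Merge I(12) + F(16) = 28
Step 2: Merge G(23) + J(23) = 46
Step 3: Merge (I+F)(28) + (G+J)(46) = 74
Read each symbol's code off the tree from the root (left child = 0, right child = 1).

Codes:
  I: 00 (length 2)
  F: 01 (length 2)
  G: 10 (length 2)
  J: 11 (length 2)
Average code length: 148/74 = 2.0000 bits/symbol


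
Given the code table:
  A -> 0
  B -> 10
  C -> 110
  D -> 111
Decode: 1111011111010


Decoding:
111 -> D
10 -> B
111 -> D
110 -> C
10 -> B


Result: DBDCB


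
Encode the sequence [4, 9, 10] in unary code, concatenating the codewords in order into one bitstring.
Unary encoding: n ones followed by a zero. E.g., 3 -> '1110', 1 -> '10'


Encode each number as n ones followed by a terminating 0:
  4 -> 11110 (5 bits)
  9 -> 1111111110 (10 bits)
  10 -> 11111111110 (11 bits)
Total length = 5 + 10 + 11 = 26 bits.

Unary([4, 9, 10]) = 11110111111111011111111110 (26 bits)


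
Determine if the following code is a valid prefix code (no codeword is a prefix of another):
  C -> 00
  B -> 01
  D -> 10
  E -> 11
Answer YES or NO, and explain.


Checking each pair (does one codeword prefix another?):
  C='00' vs B='01': no prefix
  C='00' vs D='10': no prefix
  C='00' vs E='11': no prefix
  B='01' vs C='00': no prefix
  B='01' vs D='10': no prefix
  B='01' vs E='11': no prefix
  D='10' vs C='00': no prefix
  D='10' vs B='01': no prefix
  D='10' vs E='11': no prefix
  E='11' vs C='00': no prefix
  E='11' vs B='01': no prefix
  E='11' vs D='10': no prefix
No violation found over all pairs.

YES -- this is a valid prefix code. No codeword is a prefix of any other codeword.


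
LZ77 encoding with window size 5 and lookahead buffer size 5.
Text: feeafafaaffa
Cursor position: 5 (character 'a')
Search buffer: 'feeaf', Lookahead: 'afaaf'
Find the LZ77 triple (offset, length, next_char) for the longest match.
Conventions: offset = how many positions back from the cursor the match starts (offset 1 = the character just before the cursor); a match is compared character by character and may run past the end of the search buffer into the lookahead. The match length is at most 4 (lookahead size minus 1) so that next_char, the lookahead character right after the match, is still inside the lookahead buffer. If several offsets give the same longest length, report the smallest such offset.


Try each offset into the search buffer:
  offset=1 (pos 4, char 'f'): match length 0
  offset=2 (pos 3, char 'a'): match length 3
  offset=3 (pos 2, char 'e'): match length 0
  offset=4 (pos 1, char 'e'): match length 0
  offset=5 (pos 0, char 'f'): match length 0
Longest match has length 3 at offset 2.
next_char = character at position 5 + 3 = 8 -> 'a'

Best match: offset=2, length=3 (matching 'afa' starting at position 3)
LZ77 triple: (2, 3, 'a')


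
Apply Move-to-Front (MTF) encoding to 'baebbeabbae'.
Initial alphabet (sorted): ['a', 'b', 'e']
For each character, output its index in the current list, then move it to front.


MTF encoding:
'b': index 1 in ['a', 'b', 'e'] -> ['b', 'a', 'e']
'a': index 1 in ['b', 'a', 'e'] -> ['a', 'b', 'e']
'e': index 2 in ['a', 'b', 'e'] -> ['e', 'a', 'b']
'b': index 2 in ['e', 'a', 'b'] -> ['b', 'e', 'a']
'b': index 0 in ['b', 'e', 'a'] -> ['b', 'e', 'a']
'e': index 1 in ['b', 'e', 'a'] -> ['e', 'b', 'a']
'a': index 2 in ['e', 'b', 'a'] -> ['a', 'e', 'b']
'b': index 2 in ['a', 'e', 'b'] -> ['b', 'a', 'e']
'b': index 0 in ['b', 'a', 'e'] -> ['b', 'a', 'e']
'a': index 1 in ['b', 'a', 'e'] -> ['a', 'b', 'e']
'e': index 2 in ['a', 'b', 'e'] -> ['e', 'a', 'b']


Output: [1, 1, 2, 2, 0, 1, 2, 2, 0, 1, 2]


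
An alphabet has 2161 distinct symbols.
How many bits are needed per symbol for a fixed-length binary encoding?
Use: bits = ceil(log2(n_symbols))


log2(2161) = 11.0775
Bracket: 2^11 = 2048 < 2161 <= 2^12 = 4096
So ceil(log2(2161)) = 12

bits = ceil(log2(2161)) = ceil(11.0775) = 12 bits


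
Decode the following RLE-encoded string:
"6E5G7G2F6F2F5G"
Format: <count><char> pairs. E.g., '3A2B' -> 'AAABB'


Expanding each <count><char> pair:
  6E -> 'EEEEEE'
  5G -> 'GGGGG'
  7G -> 'GGGGGGG'
  2F -> 'FF'
  6F -> 'FFFFFF'
  2F -> 'FF'
  5G -> 'GGGGG'

Decoded = EEEEEEGGGGGGGGGGGGFFFFFFFFFFGGGGG


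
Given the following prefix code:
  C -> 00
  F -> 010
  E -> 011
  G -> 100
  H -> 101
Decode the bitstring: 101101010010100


Decoding step by step:
Bits 101 -> H
Bits 101 -> H
Bits 010 -> F
Bits 010 -> F
Bits 100 -> G


Decoded message: HHFFG


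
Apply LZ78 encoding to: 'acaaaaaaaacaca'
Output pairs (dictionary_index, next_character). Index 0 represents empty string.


LZ78 encoding steps:
Dictionary: {0: ''}
Step 1: w='' (idx 0), next='a' -> output (0, 'a'), add 'a' as idx 1
Step 2: w='' (idx 0), next='c' -> output (0, 'c'), add 'c' as idx 2
Step 3: w='a' (idx 1), next='a' -> output (1, 'a'), add 'aa' as idx 3
Step 4: w='aa' (idx 3), next='a' -> output (3, 'a'), add 'aaa' as idx 4
Step 5: w='aaa' (idx 4), next='c' -> output (4, 'c'), add 'aaac' as idx 5
Step 6: w='a' (idx 1), next='c' -> output (1, 'c'), add 'ac' as idx 6
Step 7: w='a' (idx 1), end of input -> output (1, '')


Encoded: [(0, 'a'), (0, 'c'), (1, 'a'), (3, 'a'), (4, 'c'), (1, 'c'), (1, '')]


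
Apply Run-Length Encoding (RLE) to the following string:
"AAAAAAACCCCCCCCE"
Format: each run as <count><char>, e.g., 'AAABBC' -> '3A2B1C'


Scanning runs left to right:
  i=0: run of 'A' x 7 -> '7A'
  i=7: run of 'C' x 8 -> '8C'
  i=15: run of 'E' x 1 -> '1E'

RLE = 7A8C1E


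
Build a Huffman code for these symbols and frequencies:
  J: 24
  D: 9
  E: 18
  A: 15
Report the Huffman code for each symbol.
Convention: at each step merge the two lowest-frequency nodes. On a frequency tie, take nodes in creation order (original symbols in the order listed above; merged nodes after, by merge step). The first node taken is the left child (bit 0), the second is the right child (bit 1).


Huffman tree construction:
Step 1: Merge D(9) + A(15) = 24
Step 2: Merge E(18) + J(24) = 42
Step 3: Merge (D+A)(24) + (E+J)(42) = 66
Read each symbol's code off the tree from the root (left child = 0, right child = 1).

Codes:
  J: 11 (length 2)
  D: 00 (length 2)
  E: 10 (length 2)
  A: 01 (length 2)
Average code length: 132/66 = 2.0000 bits/symbol


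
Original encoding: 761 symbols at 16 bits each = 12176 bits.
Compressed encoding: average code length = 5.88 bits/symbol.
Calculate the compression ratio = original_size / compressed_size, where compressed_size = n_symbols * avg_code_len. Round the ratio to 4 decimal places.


original_size = n_symbols * orig_bits = 761 * 16 = 12176 bits
compressed_size = n_symbols * avg_code_len = 761 * 5.88 = 4474.68 bits
ratio = original_size / compressed_size = 12176 / 4474.68 = 2.7211

Compression ratio = 2.7211


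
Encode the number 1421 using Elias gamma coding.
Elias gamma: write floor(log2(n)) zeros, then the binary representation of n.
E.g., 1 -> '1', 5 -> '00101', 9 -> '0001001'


num_bits = floor(log2(1421)) + 1 = 11
leading_zeros = num_bits - 1 = 10
binary(1421) = 10110001101

Elias gamma(1421) = '0000000000' + '10110001101' = 000000000010110001101 (21 bits)


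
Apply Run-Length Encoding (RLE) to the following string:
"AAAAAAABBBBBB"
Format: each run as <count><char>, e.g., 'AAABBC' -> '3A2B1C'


Scanning runs left to right:
  i=0: run of 'A' x 7 -> '7A'
  i=7: run of 'B' x 6 -> '6B'

RLE = 7A6B


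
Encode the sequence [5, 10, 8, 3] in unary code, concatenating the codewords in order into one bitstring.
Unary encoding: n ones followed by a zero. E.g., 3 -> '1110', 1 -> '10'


Encode each number as n ones followed by a terminating 0:
  5 -> 111110 (6 bits)
  10 -> 11111111110 (11 bits)
  8 -> 111111110 (9 bits)
  3 -> 1110 (4 bits)
Total length = 6 + 11 + 9 + 4 = 30 bits.

Unary([5, 10, 8, 3]) = 111110111111111101111111101110 (30 bits)


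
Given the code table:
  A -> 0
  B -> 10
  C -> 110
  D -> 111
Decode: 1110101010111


Decoding:
111 -> D
0 -> A
10 -> B
10 -> B
10 -> B
111 -> D


Result: DABBBD


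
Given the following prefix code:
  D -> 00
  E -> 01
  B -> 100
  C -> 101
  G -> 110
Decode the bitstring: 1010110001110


Decoding step by step:
Bits 101 -> C
Bits 01 -> E
Bits 100 -> B
Bits 01 -> E
Bits 110 -> G


Decoded message: CEBEG


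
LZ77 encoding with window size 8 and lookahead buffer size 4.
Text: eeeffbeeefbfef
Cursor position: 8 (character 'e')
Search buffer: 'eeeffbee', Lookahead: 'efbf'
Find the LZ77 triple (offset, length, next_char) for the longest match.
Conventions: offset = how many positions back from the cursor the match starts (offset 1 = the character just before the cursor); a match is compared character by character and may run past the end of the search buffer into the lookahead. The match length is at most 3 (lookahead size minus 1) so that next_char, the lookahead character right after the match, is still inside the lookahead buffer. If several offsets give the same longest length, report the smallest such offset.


Try each offset into the search buffer:
  offset=1 (pos 7, char 'e'): match length 1
  offset=2 (pos 6, char 'e'): match length 1
  offset=3 (pos 5, char 'b'): match length 0
  offset=4 (pos 4, char 'f'): match length 0
  offset=5 (pos 3, char 'f'): match length 0
  offset=6 (pos 2, char 'e'): match length 2
  offset=7 (pos 1, char 'e'): match length 1
  offset=8 (pos 0, char 'e'): match length 1
Longest match has length 2 at offset 6.
next_char = character at position 8 + 2 = 10 -> 'b'

Best match: offset=6, length=2 (matching 'ef' starting at position 2)
LZ77 triple: (6, 2, 'b')


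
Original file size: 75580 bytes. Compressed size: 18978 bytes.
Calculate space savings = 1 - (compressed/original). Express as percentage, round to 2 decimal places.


ratio = compressed/original = 18978/75580 = 0.251098
savings = 1 - ratio = 1 - 0.251098 = 0.748902
as a percentage: 0.748902 * 100 = 74.89%

Space savings = 1 - 18978/75580 = 74.89%


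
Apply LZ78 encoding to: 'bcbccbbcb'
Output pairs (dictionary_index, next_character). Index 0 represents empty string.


LZ78 encoding steps:
Dictionary: {0: ''}
Step 1: w='' (idx 0), next='b' -> output (0, 'b'), add 'b' as idx 1
Step 2: w='' (idx 0), next='c' -> output (0, 'c'), add 'c' as idx 2
Step 3: w='b' (idx 1), next='c' -> output (1, 'c'), add 'bc' as idx 3
Step 4: w='c' (idx 2), next='b' -> output (2, 'b'), add 'cb' as idx 4
Step 5: w='bc' (idx 3), next='b' -> output (3, 'b'), add 'bcb' as idx 5


Encoded: [(0, 'b'), (0, 'c'), (1, 'c'), (2, 'b'), (3, 'b')]


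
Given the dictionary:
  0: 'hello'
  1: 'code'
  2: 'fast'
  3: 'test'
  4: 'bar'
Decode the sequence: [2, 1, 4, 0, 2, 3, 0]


Look up each index in the dictionary:
  2 -> 'fast'
  1 -> 'code'
  4 -> 'bar'
  0 -> 'hello'
  2 -> 'fast'
  3 -> 'test'
  0 -> 'hello'

Decoded: "fast code bar hello fast test hello"


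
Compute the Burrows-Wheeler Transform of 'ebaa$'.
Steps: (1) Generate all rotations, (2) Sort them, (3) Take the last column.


Rotations (sorted):
  0: $ebaa -> last char: a
  1: a$eba -> last char: a
  2: aa$eb -> last char: b
  3: baa$e -> last char: e
  4: ebaa$ -> last char: $


BWT = aabe$


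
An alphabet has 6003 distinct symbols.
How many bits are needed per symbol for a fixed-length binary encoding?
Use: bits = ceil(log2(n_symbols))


log2(6003) = 12.5515
Bracket: 2^12 = 4096 < 6003 <= 2^13 = 8192
So ceil(log2(6003)) = 13

bits = ceil(log2(6003)) = ceil(12.5515) = 13 bits


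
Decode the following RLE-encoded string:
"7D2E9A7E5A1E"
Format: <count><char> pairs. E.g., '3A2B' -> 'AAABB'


Expanding each <count><char> pair:
  7D -> 'DDDDDDD'
  2E -> 'EE'
  9A -> 'AAAAAAAAA'
  7E -> 'EEEEEEE'
  5A -> 'AAAAA'
  1E -> 'E'

Decoded = DDDDDDDEEAAAAAAAAAEEEEEEEAAAAAE


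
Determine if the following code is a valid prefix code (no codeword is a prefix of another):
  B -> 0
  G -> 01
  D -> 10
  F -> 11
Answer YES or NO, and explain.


Checking each pair (does one codeword prefix another?):
  B='0' vs G='01': prefix -- VIOLATION

NO -- this is NOT a valid prefix code. B (0) is a prefix of G (01).


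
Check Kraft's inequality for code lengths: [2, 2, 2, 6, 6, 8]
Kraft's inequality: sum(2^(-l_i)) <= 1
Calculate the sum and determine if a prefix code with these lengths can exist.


Sum = 2^(-2) + 2^(-2) + 2^(-2) + 2^(-6) + 2^(-6) + 2^(-8)
    = 0.25 + 0.25 + 0.25 + 0.015625 + 0.015625 + 0.00390625
    = 201/256 = 0.78515625
Since 0.78515625 <= 1, Kraft's inequality IS satisfied.
A prefix code with these lengths CAN exist.

Kraft sum = 0.78515625. Satisfied.


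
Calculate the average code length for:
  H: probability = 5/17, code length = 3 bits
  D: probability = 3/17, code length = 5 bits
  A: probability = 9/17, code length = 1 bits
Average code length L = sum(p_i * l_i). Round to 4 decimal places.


Weighted contributions p_i * l_i:
  H: (5/17) * 3 = 15/17
  D: (3/17) * 5 = 15/17
  A: (9/17) * 1 = 9/17
Sum = (15 + 15 + 9)/17 = 39/17

L = 39/17 = 2.2941 bits/symbol


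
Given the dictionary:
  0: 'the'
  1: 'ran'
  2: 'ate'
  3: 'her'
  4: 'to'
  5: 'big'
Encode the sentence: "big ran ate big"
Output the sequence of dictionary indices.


Look up each word in the dictionary:
  'big' -> 5
  'ran' -> 1
  'ate' -> 2
  'big' -> 5

Encoded: [5, 1, 2, 5]


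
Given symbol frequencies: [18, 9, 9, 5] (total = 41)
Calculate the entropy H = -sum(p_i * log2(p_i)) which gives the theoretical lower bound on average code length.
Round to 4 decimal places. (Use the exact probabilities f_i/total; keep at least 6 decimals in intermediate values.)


Per-symbol terms -p_i * log2(p_i) with p_i = f_i/41:
  p = 18/41 = 0.439024: log2(p) = -1.187627, -p*log2(p) = 0.521397
  p = 9/41 = 0.219512: log2(p) = -2.187627, -p*log2(p) = 0.480211
  p = 9/41 = 0.219512: log2(p) = -2.187627, -p*log2(p) = 0.480211
  p = 5/41 = 0.121951: log2(p) = -3.035624, -p*log2(p) = 0.370198
H = 0.521397 + 0.480211 + 0.480211 + 0.370198 = 1.852017

H = 1.852 bits/symbol


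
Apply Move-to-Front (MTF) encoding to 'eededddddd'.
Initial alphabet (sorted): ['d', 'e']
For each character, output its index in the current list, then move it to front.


MTF encoding:
'e': index 1 in ['d', 'e'] -> ['e', 'd']
'e': index 0 in ['e', 'd'] -> ['e', 'd']
'd': index 1 in ['e', 'd'] -> ['d', 'e']
'e': index 1 in ['d', 'e'] -> ['e', 'd']
'd': index 1 in ['e', 'd'] -> ['d', 'e']
'd': index 0 in ['d', 'e'] -> ['d', 'e']
'd': index 0 in ['d', 'e'] -> ['d', 'e']
'd': index 0 in ['d', 'e'] -> ['d', 'e']
'd': index 0 in ['d', 'e'] -> ['d', 'e']
'd': index 0 in ['d', 'e'] -> ['d', 'e']


Output: [1, 0, 1, 1, 1, 0, 0, 0, 0, 0]


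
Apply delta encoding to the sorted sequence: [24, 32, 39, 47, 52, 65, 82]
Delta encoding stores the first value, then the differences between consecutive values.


First value: 24
Deltas:
  32 - 24 = 8
  39 - 32 = 7
  47 - 39 = 8
  52 - 47 = 5
  65 - 52 = 13
  82 - 65 = 17


Delta encoded: [24, 8, 7, 8, 5, 13, 17]


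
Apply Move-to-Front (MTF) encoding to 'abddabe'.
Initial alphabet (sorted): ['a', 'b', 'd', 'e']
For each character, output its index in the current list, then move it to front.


MTF encoding:
'a': index 0 in ['a', 'b', 'd', 'e'] -> ['a', 'b', 'd', 'e']
'b': index 1 in ['a', 'b', 'd', 'e'] -> ['b', 'a', 'd', 'e']
'd': index 2 in ['b', 'a', 'd', 'e'] -> ['d', 'b', 'a', 'e']
'd': index 0 in ['d', 'b', 'a', 'e'] -> ['d', 'b', 'a', 'e']
'a': index 2 in ['d', 'b', 'a', 'e'] -> ['a', 'd', 'b', 'e']
'b': index 2 in ['a', 'd', 'b', 'e'] -> ['b', 'a', 'd', 'e']
'e': index 3 in ['b', 'a', 'd', 'e'] -> ['e', 'b', 'a', 'd']


Output: [0, 1, 2, 0, 2, 2, 3]


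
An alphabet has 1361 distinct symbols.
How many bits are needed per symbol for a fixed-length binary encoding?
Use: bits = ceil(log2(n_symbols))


log2(1361) = 10.4105
Bracket: 2^10 = 1024 < 1361 <= 2^11 = 2048
So ceil(log2(1361)) = 11

bits = ceil(log2(1361)) = ceil(10.4105) = 11 bits


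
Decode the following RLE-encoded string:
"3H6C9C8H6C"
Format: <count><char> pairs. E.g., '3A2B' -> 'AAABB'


Expanding each <count><char> pair:
  3H -> 'HHH'
  6C -> 'CCCCCC'
  9C -> 'CCCCCCCCC'
  8H -> 'HHHHHHHH'
  6C -> 'CCCCCC'

Decoded = HHHCCCCCCCCCCCCCCCHHHHHHHHCCCCCC


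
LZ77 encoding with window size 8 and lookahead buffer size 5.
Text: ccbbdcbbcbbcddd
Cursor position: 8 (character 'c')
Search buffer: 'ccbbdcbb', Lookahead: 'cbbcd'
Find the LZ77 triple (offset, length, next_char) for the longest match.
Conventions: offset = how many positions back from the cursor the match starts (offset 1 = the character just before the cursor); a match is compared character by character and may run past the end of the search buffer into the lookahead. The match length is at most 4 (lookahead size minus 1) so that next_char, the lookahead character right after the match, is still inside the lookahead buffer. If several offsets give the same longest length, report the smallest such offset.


Try each offset into the search buffer:
  offset=1 (pos 7, char 'b'): match length 0
  offset=2 (pos 6, char 'b'): match length 0
  offset=3 (pos 5, char 'c'): match length 4
  offset=4 (pos 4, char 'd'): match length 0
  offset=5 (pos 3, char 'b'): match length 0
  offset=6 (pos 2, char 'b'): match length 0
  offset=7 (pos 1, char 'c'): match length 3
  offset=8 (pos 0, char 'c'): match length 1
Longest match has length 4 at offset 3.
next_char = character at position 8 + 4 = 12 -> 'd'

Best match: offset=3, length=4 (matching 'cbbc' starting at position 5)
LZ77 triple: (3, 4, 'd')


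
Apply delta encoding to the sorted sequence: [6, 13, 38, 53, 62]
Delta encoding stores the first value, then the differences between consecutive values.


First value: 6
Deltas:
  13 - 6 = 7
  38 - 13 = 25
  53 - 38 = 15
  62 - 53 = 9


Delta encoded: [6, 7, 25, 15, 9]


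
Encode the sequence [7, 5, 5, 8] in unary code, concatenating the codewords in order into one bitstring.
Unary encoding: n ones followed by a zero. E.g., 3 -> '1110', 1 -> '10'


Encode each number as n ones followed by a terminating 0:
  7 -> 11111110 (8 bits)
  5 -> 111110 (6 bits)
  5 -> 111110 (6 bits)
  8 -> 111111110 (9 bits)
Total length = 8 + 6 + 6 + 9 = 29 bits.

Unary([7, 5, 5, 8]) = 11111110111110111110111111110 (29 bits)


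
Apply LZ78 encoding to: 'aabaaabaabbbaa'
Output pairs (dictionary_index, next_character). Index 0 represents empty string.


LZ78 encoding steps:
Dictionary: {0: ''}
Step 1: w='' (idx 0), next='a' -> output (0, 'a'), add 'a' as idx 1
Step 2: w='a' (idx 1), next='b' -> output (1, 'b'), add 'ab' as idx 2
Step 3: w='a' (idx 1), next='a' -> output (1, 'a'), add 'aa' as idx 3
Step 4: w='ab' (idx 2), next='a' -> output (2, 'a'), add 'aba' as idx 4
Step 5: w='ab' (idx 2), next='b' -> output (2, 'b'), add 'abb' as idx 5
Step 6: w='' (idx 0), next='b' -> output (0, 'b'), add 'b' as idx 6
Step 7: w='aa' (idx 3), end of input -> output (3, '')


Encoded: [(0, 'a'), (1, 'b'), (1, 'a'), (2, 'a'), (2, 'b'), (0, 'b'), (3, '')]


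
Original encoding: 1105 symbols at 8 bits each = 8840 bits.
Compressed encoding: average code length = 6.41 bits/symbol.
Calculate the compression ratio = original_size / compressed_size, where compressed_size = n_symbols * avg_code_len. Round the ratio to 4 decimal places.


original_size = n_symbols * orig_bits = 1105 * 8 = 8840 bits
compressed_size = n_symbols * avg_code_len = 1105 * 6.41 = 7083.05 bits
ratio = original_size / compressed_size = 8840 / 7083.05 = 1.248

Compression ratio = 1.248


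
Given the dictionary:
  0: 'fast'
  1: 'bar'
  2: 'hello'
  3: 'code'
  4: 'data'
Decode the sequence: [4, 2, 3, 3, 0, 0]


Look up each index in the dictionary:
  4 -> 'data'
  2 -> 'hello'
  3 -> 'code'
  3 -> 'code'
  0 -> 'fast'
  0 -> 'fast'

Decoded: "data hello code code fast fast"


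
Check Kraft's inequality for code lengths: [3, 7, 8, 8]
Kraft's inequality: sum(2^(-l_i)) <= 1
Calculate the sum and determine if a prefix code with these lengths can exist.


Sum = 2^(-3) + 2^(-7) + 2^(-8) + 2^(-8)
    = 0.125 + 0.0078125 + 0.00390625 + 0.00390625
    = 36/256 = 0.140625
Since 0.140625 <= 1, Kraft's inequality IS satisfied.
A prefix code with these lengths CAN exist.

Kraft sum = 0.140625. Satisfied.


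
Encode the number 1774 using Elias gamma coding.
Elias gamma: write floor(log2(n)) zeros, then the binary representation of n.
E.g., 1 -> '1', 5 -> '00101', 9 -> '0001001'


num_bits = floor(log2(1774)) + 1 = 11
leading_zeros = num_bits - 1 = 10
binary(1774) = 11011101110

Elias gamma(1774) = '0000000000' + '11011101110' = 000000000011011101110 (21 bits)


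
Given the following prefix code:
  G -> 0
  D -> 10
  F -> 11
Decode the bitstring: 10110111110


Decoding step by step:
Bits 10 -> D
Bits 11 -> F
Bits 0 -> G
Bits 11 -> F
Bits 11 -> F
Bits 10 -> D


Decoded message: DFGFFD


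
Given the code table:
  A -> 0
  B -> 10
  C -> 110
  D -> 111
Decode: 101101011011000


Decoding:
10 -> B
110 -> C
10 -> B
110 -> C
110 -> C
0 -> A
0 -> A


Result: BCBCCAA


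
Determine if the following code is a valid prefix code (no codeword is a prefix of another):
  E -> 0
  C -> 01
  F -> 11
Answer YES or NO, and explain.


Checking each pair (does one codeword prefix another?):
  E='0' vs C='01': prefix -- VIOLATION

NO -- this is NOT a valid prefix code. E (0) is a prefix of C (01).


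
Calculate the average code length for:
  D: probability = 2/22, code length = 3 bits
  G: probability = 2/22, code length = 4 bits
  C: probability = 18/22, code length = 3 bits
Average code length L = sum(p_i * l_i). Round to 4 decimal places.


Weighted contributions p_i * l_i:
  D: (2/22) * 3 = 6/22
  G: (2/22) * 4 = 8/22
  C: (18/22) * 3 = 54/22
Sum = (6 + 8 + 54)/22 = 68/22

L = 68/22 = 3.0909 bits/symbol


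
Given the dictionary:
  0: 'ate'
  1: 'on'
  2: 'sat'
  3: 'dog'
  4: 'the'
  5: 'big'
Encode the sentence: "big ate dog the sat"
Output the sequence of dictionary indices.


Look up each word in the dictionary:
  'big' -> 5
  'ate' -> 0
  'dog' -> 3
  'the' -> 4
  'sat' -> 2

Encoded: [5, 0, 3, 4, 2]


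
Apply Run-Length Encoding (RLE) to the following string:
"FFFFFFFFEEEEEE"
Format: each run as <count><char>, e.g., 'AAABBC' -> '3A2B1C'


Scanning runs left to right:
  i=0: run of 'F' x 8 -> '8F'
  i=8: run of 'E' x 6 -> '6E'

RLE = 8F6E


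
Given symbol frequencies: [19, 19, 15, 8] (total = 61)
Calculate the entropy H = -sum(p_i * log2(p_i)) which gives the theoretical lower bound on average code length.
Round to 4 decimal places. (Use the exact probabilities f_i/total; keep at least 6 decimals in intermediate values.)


Per-symbol terms -p_i * log2(p_i) with p_i = f_i/61:
  p = 19/61 = 0.311475: log2(p) = -1.682810, -p*log2(p) = 0.524154
  p = 19/61 = 0.311475: log2(p) = -1.682810, -p*log2(p) = 0.524154
  p = 15/61 = 0.245902: log2(p) = -2.023847, -p*log2(p) = 0.497667
  p = 8/61 = 0.131148: log2(p) = -2.930737, -p*log2(p) = 0.384359
H = 0.524154 + 0.524154 + 0.497667 + 0.384359 = 1.930334

H = 1.9303 bits/symbol


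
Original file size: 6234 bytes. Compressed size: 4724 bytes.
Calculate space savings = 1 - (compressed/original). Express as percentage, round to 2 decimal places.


ratio = compressed/original = 4724/6234 = 0.75778
savings = 1 - ratio = 1 - 0.75778 = 0.24222
as a percentage: 0.24222 * 100 = 24.22%

Space savings = 1 - 4724/6234 = 24.22%


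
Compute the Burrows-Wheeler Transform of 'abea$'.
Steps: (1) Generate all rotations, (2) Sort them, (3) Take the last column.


Rotations (sorted):
  0: $abea -> last char: a
  1: a$abe -> last char: e
  2: abea$ -> last char: $
  3: bea$a -> last char: a
  4: ea$ab -> last char: b


BWT = ae$ab


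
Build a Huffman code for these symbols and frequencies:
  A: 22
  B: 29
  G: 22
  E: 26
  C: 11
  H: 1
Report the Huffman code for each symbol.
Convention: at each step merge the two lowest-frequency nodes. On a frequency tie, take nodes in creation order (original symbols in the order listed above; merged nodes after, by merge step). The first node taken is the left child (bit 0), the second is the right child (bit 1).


Huffman tree construction:
Step 1: Merge H(1) + C(11) = 12
Step 2: Merge (H+C)(12) + A(22) = 34
Step 3: Merge G(22) + E(26) = 48
Step 4: Merge B(29) + ((H+C)+A)(34) = 63
Step 5: Merge (G+E)(48) + (B+((H+C)+A))(63) = 111
Read each symbol's code off the tree from the root (left child = 0, right child = 1).

Codes:
  A: 111 (length 3)
  B: 10 (length 2)
  G: 00 (length 2)
  E: 01 (length 2)
  C: 1101 (length 4)
  H: 1100 (length 4)
Average code length: 268/111 = 2.4144 bits/symbol


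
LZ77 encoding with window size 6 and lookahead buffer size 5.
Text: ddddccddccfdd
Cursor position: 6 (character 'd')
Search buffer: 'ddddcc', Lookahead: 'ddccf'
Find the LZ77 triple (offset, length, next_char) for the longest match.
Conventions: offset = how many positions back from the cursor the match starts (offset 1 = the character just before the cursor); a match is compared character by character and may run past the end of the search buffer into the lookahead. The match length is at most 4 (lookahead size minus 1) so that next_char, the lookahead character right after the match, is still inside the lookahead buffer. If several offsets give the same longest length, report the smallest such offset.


Try each offset into the search buffer:
  offset=1 (pos 5, char 'c'): match length 0
  offset=2 (pos 4, char 'c'): match length 0
  offset=3 (pos 3, char 'd'): match length 1
  offset=4 (pos 2, char 'd'): match length 4
  offset=5 (pos 1, char 'd'): match length 2
  offset=6 (pos 0, char 'd'): match length 2
Longest match has length 4 at offset 4.
next_char = character at position 6 + 4 = 10 -> 'f'

Best match: offset=4, length=4 (matching 'ddcc' starting at position 2)
LZ77 triple: (4, 4, 'f')


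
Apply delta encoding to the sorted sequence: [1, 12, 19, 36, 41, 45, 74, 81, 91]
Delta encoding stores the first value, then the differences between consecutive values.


First value: 1
Deltas:
  12 - 1 = 11
  19 - 12 = 7
  36 - 19 = 17
  41 - 36 = 5
  45 - 41 = 4
  74 - 45 = 29
  81 - 74 = 7
  91 - 81 = 10


Delta encoded: [1, 11, 7, 17, 5, 4, 29, 7, 10]


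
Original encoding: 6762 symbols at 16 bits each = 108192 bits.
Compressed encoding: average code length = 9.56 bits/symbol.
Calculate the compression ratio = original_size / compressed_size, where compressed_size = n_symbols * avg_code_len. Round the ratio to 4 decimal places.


original_size = n_symbols * orig_bits = 6762 * 16 = 108192 bits
compressed_size = n_symbols * avg_code_len = 6762 * 9.56 = 64644.72 bits
ratio = original_size / compressed_size = 108192 / 64644.72 = 1.6736

Compression ratio = 1.6736


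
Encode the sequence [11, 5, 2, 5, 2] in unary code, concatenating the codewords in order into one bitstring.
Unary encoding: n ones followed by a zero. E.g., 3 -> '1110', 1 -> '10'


Encode each number as n ones followed by a terminating 0:
  11 -> 111111111110 (12 bits)
  5 -> 111110 (6 bits)
  2 -> 110 (3 bits)
  5 -> 111110 (6 bits)
  2 -> 110 (3 bits)
Total length = 12 + 6 + 3 + 6 + 3 = 30 bits.

Unary([11, 5, 2, 5, 2]) = 111111111110111110110111110110 (30 bits)


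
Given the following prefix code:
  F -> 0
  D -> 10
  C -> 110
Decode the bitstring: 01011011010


Decoding step by step:
Bits 0 -> F
Bits 10 -> D
Bits 110 -> C
Bits 110 -> C
Bits 10 -> D


Decoded message: FDCCD
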